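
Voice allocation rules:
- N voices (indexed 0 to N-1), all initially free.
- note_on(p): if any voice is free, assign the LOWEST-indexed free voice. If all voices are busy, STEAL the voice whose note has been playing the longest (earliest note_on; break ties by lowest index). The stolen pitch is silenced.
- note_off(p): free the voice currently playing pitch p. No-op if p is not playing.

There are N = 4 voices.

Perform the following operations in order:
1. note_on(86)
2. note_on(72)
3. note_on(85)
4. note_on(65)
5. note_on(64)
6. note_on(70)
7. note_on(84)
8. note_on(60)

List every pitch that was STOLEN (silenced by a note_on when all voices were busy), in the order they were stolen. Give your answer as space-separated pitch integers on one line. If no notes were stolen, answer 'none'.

Op 1: note_on(86): voice 0 is free -> assigned | voices=[86 - - -]
Op 2: note_on(72): voice 1 is free -> assigned | voices=[86 72 - -]
Op 3: note_on(85): voice 2 is free -> assigned | voices=[86 72 85 -]
Op 4: note_on(65): voice 3 is free -> assigned | voices=[86 72 85 65]
Op 5: note_on(64): all voices busy, STEAL voice 0 (pitch 86, oldest) -> assign | voices=[64 72 85 65]
Op 6: note_on(70): all voices busy, STEAL voice 1 (pitch 72, oldest) -> assign | voices=[64 70 85 65]
Op 7: note_on(84): all voices busy, STEAL voice 2 (pitch 85, oldest) -> assign | voices=[64 70 84 65]
Op 8: note_on(60): all voices busy, STEAL voice 3 (pitch 65, oldest) -> assign | voices=[64 70 84 60]

Answer: 86 72 85 65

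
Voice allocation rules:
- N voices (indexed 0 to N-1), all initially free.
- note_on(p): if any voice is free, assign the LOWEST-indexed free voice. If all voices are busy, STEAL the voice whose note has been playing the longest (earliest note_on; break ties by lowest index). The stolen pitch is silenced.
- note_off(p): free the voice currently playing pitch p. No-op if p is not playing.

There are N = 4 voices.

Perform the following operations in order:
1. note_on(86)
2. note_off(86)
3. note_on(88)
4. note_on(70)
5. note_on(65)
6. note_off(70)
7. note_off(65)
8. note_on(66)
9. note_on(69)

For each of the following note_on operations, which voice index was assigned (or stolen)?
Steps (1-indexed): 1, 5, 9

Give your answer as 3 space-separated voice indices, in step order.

Op 1: note_on(86): voice 0 is free -> assigned | voices=[86 - - -]
Op 2: note_off(86): free voice 0 | voices=[- - - -]
Op 3: note_on(88): voice 0 is free -> assigned | voices=[88 - - -]
Op 4: note_on(70): voice 1 is free -> assigned | voices=[88 70 - -]
Op 5: note_on(65): voice 2 is free -> assigned | voices=[88 70 65 -]
Op 6: note_off(70): free voice 1 | voices=[88 - 65 -]
Op 7: note_off(65): free voice 2 | voices=[88 - - -]
Op 8: note_on(66): voice 1 is free -> assigned | voices=[88 66 - -]
Op 9: note_on(69): voice 2 is free -> assigned | voices=[88 66 69 -]

Answer: 0 2 2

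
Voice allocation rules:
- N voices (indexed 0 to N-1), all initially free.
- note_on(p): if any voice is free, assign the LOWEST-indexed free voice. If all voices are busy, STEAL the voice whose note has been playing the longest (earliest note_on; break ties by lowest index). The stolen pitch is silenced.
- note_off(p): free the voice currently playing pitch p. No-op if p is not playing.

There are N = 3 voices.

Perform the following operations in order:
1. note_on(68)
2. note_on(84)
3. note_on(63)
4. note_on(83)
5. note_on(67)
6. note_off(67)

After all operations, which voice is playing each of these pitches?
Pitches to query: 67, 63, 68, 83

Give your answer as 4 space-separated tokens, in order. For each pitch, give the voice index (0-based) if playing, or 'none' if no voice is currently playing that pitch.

Answer: none 2 none 0

Derivation:
Op 1: note_on(68): voice 0 is free -> assigned | voices=[68 - -]
Op 2: note_on(84): voice 1 is free -> assigned | voices=[68 84 -]
Op 3: note_on(63): voice 2 is free -> assigned | voices=[68 84 63]
Op 4: note_on(83): all voices busy, STEAL voice 0 (pitch 68, oldest) -> assign | voices=[83 84 63]
Op 5: note_on(67): all voices busy, STEAL voice 1 (pitch 84, oldest) -> assign | voices=[83 67 63]
Op 6: note_off(67): free voice 1 | voices=[83 - 63]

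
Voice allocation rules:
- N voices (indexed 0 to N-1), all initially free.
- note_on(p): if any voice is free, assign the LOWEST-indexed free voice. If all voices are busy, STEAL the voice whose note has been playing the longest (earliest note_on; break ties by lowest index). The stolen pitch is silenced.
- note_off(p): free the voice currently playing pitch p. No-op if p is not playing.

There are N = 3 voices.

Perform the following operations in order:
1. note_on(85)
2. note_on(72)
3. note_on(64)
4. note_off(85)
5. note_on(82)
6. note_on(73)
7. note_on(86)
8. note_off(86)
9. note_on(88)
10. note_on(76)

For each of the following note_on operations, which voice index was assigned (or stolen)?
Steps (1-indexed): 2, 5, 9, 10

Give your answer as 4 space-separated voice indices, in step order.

Answer: 1 0 2 0

Derivation:
Op 1: note_on(85): voice 0 is free -> assigned | voices=[85 - -]
Op 2: note_on(72): voice 1 is free -> assigned | voices=[85 72 -]
Op 3: note_on(64): voice 2 is free -> assigned | voices=[85 72 64]
Op 4: note_off(85): free voice 0 | voices=[- 72 64]
Op 5: note_on(82): voice 0 is free -> assigned | voices=[82 72 64]
Op 6: note_on(73): all voices busy, STEAL voice 1 (pitch 72, oldest) -> assign | voices=[82 73 64]
Op 7: note_on(86): all voices busy, STEAL voice 2 (pitch 64, oldest) -> assign | voices=[82 73 86]
Op 8: note_off(86): free voice 2 | voices=[82 73 -]
Op 9: note_on(88): voice 2 is free -> assigned | voices=[82 73 88]
Op 10: note_on(76): all voices busy, STEAL voice 0 (pitch 82, oldest) -> assign | voices=[76 73 88]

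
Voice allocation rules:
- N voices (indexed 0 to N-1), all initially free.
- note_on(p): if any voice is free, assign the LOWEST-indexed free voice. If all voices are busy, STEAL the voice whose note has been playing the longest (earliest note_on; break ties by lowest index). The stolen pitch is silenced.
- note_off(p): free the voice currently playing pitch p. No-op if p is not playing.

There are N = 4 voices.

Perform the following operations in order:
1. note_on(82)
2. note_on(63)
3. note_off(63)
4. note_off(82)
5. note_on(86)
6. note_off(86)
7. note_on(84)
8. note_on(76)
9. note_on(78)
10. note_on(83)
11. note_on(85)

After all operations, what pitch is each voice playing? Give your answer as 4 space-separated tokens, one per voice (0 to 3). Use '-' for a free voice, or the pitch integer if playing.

Answer: 85 76 78 83

Derivation:
Op 1: note_on(82): voice 0 is free -> assigned | voices=[82 - - -]
Op 2: note_on(63): voice 1 is free -> assigned | voices=[82 63 - -]
Op 3: note_off(63): free voice 1 | voices=[82 - - -]
Op 4: note_off(82): free voice 0 | voices=[- - - -]
Op 5: note_on(86): voice 0 is free -> assigned | voices=[86 - - -]
Op 6: note_off(86): free voice 0 | voices=[- - - -]
Op 7: note_on(84): voice 0 is free -> assigned | voices=[84 - - -]
Op 8: note_on(76): voice 1 is free -> assigned | voices=[84 76 - -]
Op 9: note_on(78): voice 2 is free -> assigned | voices=[84 76 78 -]
Op 10: note_on(83): voice 3 is free -> assigned | voices=[84 76 78 83]
Op 11: note_on(85): all voices busy, STEAL voice 0 (pitch 84, oldest) -> assign | voices=[85 76 78 83]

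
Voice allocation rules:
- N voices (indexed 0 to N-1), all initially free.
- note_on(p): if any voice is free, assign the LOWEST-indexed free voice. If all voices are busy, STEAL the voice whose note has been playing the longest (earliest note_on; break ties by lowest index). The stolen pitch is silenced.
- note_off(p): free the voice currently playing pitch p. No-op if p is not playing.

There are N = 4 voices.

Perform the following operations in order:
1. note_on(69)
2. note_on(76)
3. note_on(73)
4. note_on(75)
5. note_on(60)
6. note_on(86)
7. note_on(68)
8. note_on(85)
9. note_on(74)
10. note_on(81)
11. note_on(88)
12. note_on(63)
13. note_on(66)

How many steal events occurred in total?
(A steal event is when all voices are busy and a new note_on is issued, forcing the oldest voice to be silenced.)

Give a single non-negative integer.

Answer: 9

Derivation:
Op 1: note_on(69): voice 0 is free -> assigned | voices=[69 - - -]
Op 2: note_on(76): voice 1 is free -> assigned | voices=[69 76 - -]
Op 3: note_on(73): voice 2 is free -> assigned | voices=[69 76 73 -]
Op 4: note_on(75): voice 3 is free -> assigned | voices=[69 76 73 75]
Op 5: note_on(60): all voices busy, STEAL voice 0 (pitch 69, oldest) -> assign | voices=[60 76 73 75]
Op 6: note_on(86): all voices busy, STEAL voice 1 (pitch 76, oldest) -> assign | voices=[60 86 73 75]
Op 7: note_on(68): all voices busy, STEAL voice 2 (pitch 73, oldest) -> assign | voices=[60 86 68 75]
Op 8: note_on(85): all voices busy, STEAL voice 3 (pitch 75, oldest) -> assign | voices=[60 86 68 85]
Op 9: note_on(74): all voices busy, STEAL voice 0 (pitch 60, oldest) -> assign | voices=[74 86 68 85]
Op 10: note_on(81): all voices busy, STEAL voice 1 (pitch 86, oldest) -> assign | voices=[74 81 68 85]
Op 11: note_on(88): all voices busy, STEAL voice 2 (pitch 68, oldest) -> assign | voices=[74 81 88 85]
Op 12: note_on(63): all voices busy, STEAL voice 3 (pitch 85, oldest) -> assign | voices=[74 81 88 63]
Op 13: note_on(66): all voices busy, STEAL voice 0 (pitch 74, oldest) -> assign | voices=[66 81 88 63]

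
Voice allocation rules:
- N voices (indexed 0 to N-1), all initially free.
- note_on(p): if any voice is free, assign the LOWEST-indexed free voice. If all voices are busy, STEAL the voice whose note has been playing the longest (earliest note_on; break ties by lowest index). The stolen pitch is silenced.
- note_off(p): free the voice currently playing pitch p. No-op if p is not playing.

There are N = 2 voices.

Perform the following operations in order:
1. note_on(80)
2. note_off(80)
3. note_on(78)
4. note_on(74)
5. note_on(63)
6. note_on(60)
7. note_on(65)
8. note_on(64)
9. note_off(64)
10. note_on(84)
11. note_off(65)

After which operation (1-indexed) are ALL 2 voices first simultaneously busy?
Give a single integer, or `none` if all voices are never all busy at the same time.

Answer: 4

Derivation:
Op 1: note_on(80): voice 0 is free -> assigned | voices=[80 -]
Op 2: note_off(80): free voice 0 | voices=[- -]
Op 3: note_on(78): voice 0 is free -> assigned | voices=[78 -]
Op 4: note_on(74): voice 1 is free -> assigned | voices=[78 74]
Op 5: note_on(63): all voices busy, STEAL voice 0 (pitch 78, oldest) -> assign | voices=[63 74]
Op 6: note_on(60): all voices busy, STEAL voice 1 (pitch 74, oldest) -> assign | voices=[63 60]
Op 7: note_on(65): all voices busy, STEAL voice 0 (pitch 63, oldest) -> assign | voices=[65 60]
Op 8: note_on(64): all voices busy, STEAL voice 1 (pitch 60, oldest) -> assign | voices=[65 64]
Op 9: note_off(64): free voice 1 | voices=[65 -]
Op 10: note_on(84): voice 1 is free -> assigned | voices=[65 84]
Op 11: note_off(65): free voice 0 | voices=[- 84]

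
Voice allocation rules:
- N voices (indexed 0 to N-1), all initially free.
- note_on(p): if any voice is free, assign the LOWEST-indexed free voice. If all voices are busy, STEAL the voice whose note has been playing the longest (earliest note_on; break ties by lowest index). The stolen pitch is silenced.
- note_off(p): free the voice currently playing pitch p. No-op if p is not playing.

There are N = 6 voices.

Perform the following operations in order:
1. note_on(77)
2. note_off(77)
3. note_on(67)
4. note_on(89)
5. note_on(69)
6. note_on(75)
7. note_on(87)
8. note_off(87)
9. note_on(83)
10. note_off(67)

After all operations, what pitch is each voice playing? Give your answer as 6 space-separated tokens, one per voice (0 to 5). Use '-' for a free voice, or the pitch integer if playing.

Op 1: note_on(77): voice 0 is free -> assigned | voices=[77 - - - - -]
Op 2: note_off(77): free voice 0 | voices=[- - - - - -]
Op 3: note_on(67): voice 0 is free -> assigned | voices=[67 - - - - -]
Op 4: note_on(89): voice 1 is free -> assigned | voices=[67 89 - - - -]
Op 5: note_on(69): voice 2 is free -> assigned | voices=[67 89 69 - - -]
Op 6: note_on(75): voice 3 is free -> assigned | voices=[67 89 69 75 - -]
Op 7: note_on(87): voice 4 is free -> assigned | voices=[67 89 69 75 87 -]
Op 8: note_off(87): free voice 4 | voices=[67 89 69 75 - -]
Op 9: note_on(83): voice 4 is free -> assigned | voices=[67 89 69 75 83 -]
Op 10: note_off(67): free voice 0 | voices=[- 89 69 75 83 -]

Answer: - 89 69 75 83 -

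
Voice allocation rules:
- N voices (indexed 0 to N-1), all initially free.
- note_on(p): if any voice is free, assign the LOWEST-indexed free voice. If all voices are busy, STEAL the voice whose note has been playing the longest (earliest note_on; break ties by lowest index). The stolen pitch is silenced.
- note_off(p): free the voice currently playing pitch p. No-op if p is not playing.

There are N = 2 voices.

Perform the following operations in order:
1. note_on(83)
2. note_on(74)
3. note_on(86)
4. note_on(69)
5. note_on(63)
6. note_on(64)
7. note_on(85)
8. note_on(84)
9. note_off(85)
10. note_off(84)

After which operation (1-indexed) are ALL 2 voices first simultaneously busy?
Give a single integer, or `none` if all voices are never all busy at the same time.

Answer: 2

Derivation:
Op 1: note_on(83): voice 0 is free -> assigned | voices=[83 -]
Op 2: note_on(74): voice 1 is free -> assigned | voices=[83 74]
Op 3: note_on(86): all voices busy, STEAL voice 0 (pitch 83, oldest) -> assign | voices=[86 74]
Op 4: note_on(69): all voices busy, STEAL voice 1 (pitch 74, oldest) -> assign | voices=[86 69]
Op 5: note_on(63): all voices busy, STEAL voice 0 (pitch 86, oldest) -> assign | voices=[63 69]
Op 6: note_on(64): all voices busy, STEAL voice 1 (pitch 69, oldest) -> assign | voices=[63 64]
Op 7: note_on(85): all voices busy, STEAL voice 0 (pitch 63, oldest) -> assign | voices=[85 64]
Op 8: note_on(84): all voices busy, STEAL voice 1 (pitch 64, oldest) -> assign | voices=[85 84]
Op 9: note_off(85): free voice 0 | voices=[- 84]
Op 10: note_off(84): free voice 1 | voices=[- -]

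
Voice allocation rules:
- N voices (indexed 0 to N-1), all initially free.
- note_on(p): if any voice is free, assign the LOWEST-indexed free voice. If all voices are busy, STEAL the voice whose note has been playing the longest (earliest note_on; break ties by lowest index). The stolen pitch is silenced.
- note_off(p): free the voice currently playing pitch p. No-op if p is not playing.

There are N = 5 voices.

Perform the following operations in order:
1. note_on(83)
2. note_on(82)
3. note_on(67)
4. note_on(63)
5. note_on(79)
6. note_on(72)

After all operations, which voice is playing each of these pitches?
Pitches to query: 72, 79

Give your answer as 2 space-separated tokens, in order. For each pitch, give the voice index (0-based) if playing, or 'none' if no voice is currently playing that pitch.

Answer: 0 4

Derivation:
Op 1: note_on(83): voice 0 is free -> assigned | voices=[83 - - - -]
Op 2: note_on(82): voice 1 is free -> assigned | voices=[83 82 - - -]
Op 3: note_on(67): voice 2 is free -> assigned | voices=[83 82 67 - -]
Op 4: note_on(63): voice 3 is free -> assigned | voices=[83 82 67 63 -]
Op 5: note_on(79): voice 4 is free -> assigned | voices=[83 82 67 63 79]
Op 6: note_on(72): all voices busy, STEAL voice 0 (pitch 83, oldest) -> assign | voices=[72 82 67 63 79]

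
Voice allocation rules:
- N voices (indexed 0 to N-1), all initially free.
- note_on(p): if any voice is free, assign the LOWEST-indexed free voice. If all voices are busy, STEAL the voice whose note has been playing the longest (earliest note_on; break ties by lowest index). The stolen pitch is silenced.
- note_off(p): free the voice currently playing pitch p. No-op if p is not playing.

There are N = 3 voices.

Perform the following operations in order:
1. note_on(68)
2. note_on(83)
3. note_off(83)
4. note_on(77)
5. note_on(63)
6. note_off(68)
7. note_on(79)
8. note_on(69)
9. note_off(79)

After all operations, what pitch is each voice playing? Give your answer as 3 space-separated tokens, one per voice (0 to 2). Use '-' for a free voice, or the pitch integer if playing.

Op 1: note_on(68): voice 0 is free -> assigned | voices=[68 - -]
Op 2: note_on(83): voice 1 is free -> assigned | voices=[68 83 -]
Op 3: note_off(83): free voice 1 | voices=[68 - -]
Op 4: note_on(77): voice 1 is free -> assigned | voices=[68 77 -]
Op 5: note_on(63): voice 2 is free -> assigned | voices=[68 77 63]
Op 6: note_off(68): free voice 0 | voices=[- 77 63]
Op 7: note_on(79): voice 0 is free -> assigned | voices=[79 77 63]
Op 8: note_on(69): all voices busy, STEAL voice 1 (pitch 77, oldest) -> assign | voices=[79 69 63]
Op 9: note_off(79): free voice 0 | voices=[- 69 63]

Answer: - 69 63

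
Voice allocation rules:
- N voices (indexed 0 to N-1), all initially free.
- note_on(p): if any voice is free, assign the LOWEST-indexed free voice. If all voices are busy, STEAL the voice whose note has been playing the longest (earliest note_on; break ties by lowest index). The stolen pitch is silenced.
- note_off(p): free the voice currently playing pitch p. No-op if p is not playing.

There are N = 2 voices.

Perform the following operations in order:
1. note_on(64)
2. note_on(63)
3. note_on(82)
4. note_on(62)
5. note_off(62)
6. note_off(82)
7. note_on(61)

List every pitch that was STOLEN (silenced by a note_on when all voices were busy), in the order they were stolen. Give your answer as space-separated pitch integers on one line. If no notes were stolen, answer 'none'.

Answer: 64 63

Derivation:
Op 1: note_on(64): voice 0 is free -> assigned | voices=[64 -]
Op 2: note_on(63): voice 1 is free -> assigned | voices=[64 63]
Op 3: note_on(82): all voices busy, STEAL voice 0 (pitch 64, oldest) -> assign | voices=[82 63]
Op 4: note_on(62): all voices busy, STEAL voice 1 (pitch 63, oldest) -> assign | voices=[82 62]
Op 5: note_off(62): free voice 1 | voices=[82 -]
Op 6: note_off(82): free voice 0 | voices=[- -]
Op 7: note_on(61): voice 0 is free -> assigned | voices=[61 -]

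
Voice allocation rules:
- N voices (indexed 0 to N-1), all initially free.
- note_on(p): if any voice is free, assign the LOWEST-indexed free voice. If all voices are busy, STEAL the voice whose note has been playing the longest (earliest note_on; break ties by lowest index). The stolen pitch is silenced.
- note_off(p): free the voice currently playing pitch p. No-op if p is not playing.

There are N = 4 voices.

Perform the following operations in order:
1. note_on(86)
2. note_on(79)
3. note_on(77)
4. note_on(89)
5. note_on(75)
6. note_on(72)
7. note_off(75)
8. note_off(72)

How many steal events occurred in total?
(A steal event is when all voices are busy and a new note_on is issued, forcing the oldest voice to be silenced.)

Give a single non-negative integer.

Answer: 2

Derivation:
Op 1: note_on(86): voice 0 is free -> assigned | voices=[86 - - -]
Op 2: note_on(79): voice 1 is free -> assigned | voices=[86 79 - -]
Op 3: note_on(77): voice 2 is free -> assigned | voices=[86 79 77 -]
Op 4: note_on(89): voice 3 is free -> assigned | voices=[86 79 77 89]
Op 5: note_on(75): all voices busy, STEAL voice 0 (pitch 86, oldest) -> assign | voices=[75 79 77 89]
Op 6: note_on(72): all voices busy, STEAL voice 1 (pitch 79, oldest) -> assign | voices=[75 72 77 89]
Op 7: note_off(75): free voice 0 | voices=[- 72 77 89]
Op 8: note_off(72): free voice 1 | voices=[- - 77 89]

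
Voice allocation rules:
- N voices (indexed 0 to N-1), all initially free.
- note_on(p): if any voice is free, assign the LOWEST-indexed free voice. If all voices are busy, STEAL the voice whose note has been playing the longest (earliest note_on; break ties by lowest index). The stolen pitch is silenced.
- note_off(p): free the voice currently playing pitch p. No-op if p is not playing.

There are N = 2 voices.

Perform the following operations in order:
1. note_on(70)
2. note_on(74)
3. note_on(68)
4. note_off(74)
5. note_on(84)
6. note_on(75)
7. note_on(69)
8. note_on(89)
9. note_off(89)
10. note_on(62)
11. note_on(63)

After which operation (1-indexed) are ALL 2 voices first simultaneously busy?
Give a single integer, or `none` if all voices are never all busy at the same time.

Answer: 2

Derivation:
Op 1: note_on(70): voice 0 is free -> assigned | voices=[70 -]
Op 2: note_on(74): voice 1 is free -> assigned | voices=[70 74]
Op 3: note_on(68): all voices busy, STEAL voice 0 (pitch 70, oldest) -> assign | voices=[68 74]
Op 4: note_off(74): free voice 1 | voices=[68 -]
Op 5: note_on(84): voice 1 is free -> assigned | voices=[68 84]
Op 6: note_on(75): all voices busy, STEAL voice 0 (pitch 68, oldest) -> assign | voices=[75 84]
Op 7: note_on(69): all voices busy, STEAL voice 1 (pitch 84, oldest) -> assign | voices=[75 69]
Op 8: note_on(89): all voices busy, STEAL voice 0 (pitch 75, oldest) -> assign | voices=[89 69]
Op 9: note_off(89): free voice 0 | voices=[- 69]
Op 10: note_on(62): voice 0 is free -> assigned | voices=[62 69]
Op 11: note_on(63): all voices busy, STEAL voice 1 (pitch 69, oldest) -> assign | voices=[62 63]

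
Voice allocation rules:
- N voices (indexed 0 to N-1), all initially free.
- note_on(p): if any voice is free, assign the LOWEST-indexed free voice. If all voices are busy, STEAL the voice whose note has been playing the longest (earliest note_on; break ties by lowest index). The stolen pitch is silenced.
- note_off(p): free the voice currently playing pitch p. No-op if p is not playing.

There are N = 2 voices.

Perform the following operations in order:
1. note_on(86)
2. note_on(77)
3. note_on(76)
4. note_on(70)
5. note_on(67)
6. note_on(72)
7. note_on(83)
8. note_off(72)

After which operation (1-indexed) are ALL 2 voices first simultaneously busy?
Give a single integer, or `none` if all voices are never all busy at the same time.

Answer: 2

Derivation:
Op 1: note_on(86): voice 0 is free -> assigned | voices=[86 -]
Op 2: note_on(77): voice 1 is free -> assigned | voices=[86 77]
Op 3: note_on(76): all voices busy, STEAL voice 0 (pitch 86, oldest) -> assign | voices=[76 77]
Op 4: note_on(70): all voices busy, STEAL voice 1 (pitch 77, oldest) -> assign | voices=[76 70]
Op 5: note_on(67): all voices busy, STEAL voice 0 (pitch 76, oldest) -> assign | voices=[67 70]
Op 6: note_on(72): all voices busy, STEAL voice 1 (pitch 70, oldest) -> assign | voices=[67 72]
Op 7: note_on(83): all voices busy, STEAL voice 0 (pitch 67, oldest) -> assign | voices=[83 72]
Op 8: note_off(72): free voice 1 | voices=[83 -]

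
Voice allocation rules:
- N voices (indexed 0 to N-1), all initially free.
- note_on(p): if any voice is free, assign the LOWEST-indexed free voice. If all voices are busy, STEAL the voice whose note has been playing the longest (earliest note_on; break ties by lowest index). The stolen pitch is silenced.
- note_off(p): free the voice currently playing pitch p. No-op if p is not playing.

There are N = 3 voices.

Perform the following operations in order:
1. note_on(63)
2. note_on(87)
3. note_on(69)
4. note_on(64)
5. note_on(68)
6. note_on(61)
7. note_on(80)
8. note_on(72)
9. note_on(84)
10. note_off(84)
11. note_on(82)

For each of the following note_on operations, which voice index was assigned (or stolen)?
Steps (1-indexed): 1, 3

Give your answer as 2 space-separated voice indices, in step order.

Op 1: note_on(63): voice 0 is free -> assigned | voices=[63 - -]
Op 2: note_on(87): voice 1 is free -> assigned | voices=[63 87 -]
Op 3: note_on(69): voice 2 is free -> assigned | voices=[63 87 69]
Op 4: note_on(64): all voices busy, STEAL voice 0 (pitch 63, oldest) -> assign | voices=[64 87 69]
Op 5: note_on(68): all voices busy, STEAL voice 1 (pitch 87, oldest) -> assign | voices=[64 68 69]
Op 6: note_on(61): all voices busy, STEAL voice 2 (pitch 69, oldest) -> assign | voices=[64 68 61]
Op 7: note_on(80): all voices busy, STEAL voice 0 (pitch 64, oldest) -> assign | voices=[80 68 61]
Op 8: note_on(72): all voices busy, STEAL voice 1 (pitch 68, oldest) -> assign | voices=[80 72 61]
Op 9: note_on(84): all voices busy, STEAL voice 2 (pitch 61, oldest) -> assign | voices=[80 72 84]
Op 10: note_off(84): free voice 2 | voices=[80 72 -]
Op 11: note_on(82): voice 2 is free -> assigned | voices=[80 72 82]

Answer: 0 2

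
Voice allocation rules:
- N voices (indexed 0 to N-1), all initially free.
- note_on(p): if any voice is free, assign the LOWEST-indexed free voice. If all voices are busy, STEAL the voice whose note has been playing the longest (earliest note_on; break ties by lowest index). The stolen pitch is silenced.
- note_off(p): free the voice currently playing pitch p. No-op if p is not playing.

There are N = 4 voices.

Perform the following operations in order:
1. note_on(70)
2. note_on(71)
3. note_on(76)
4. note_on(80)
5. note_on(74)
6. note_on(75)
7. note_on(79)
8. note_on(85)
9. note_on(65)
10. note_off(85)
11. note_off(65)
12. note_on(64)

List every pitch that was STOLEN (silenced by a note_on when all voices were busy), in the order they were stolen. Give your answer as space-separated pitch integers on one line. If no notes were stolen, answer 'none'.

Answer: 70 71 76 80 74

Derivation:
Op 1: note_on(70): voice 0 is free -> assigned | voices=[70 - - -]
Op 2: note_on(71): voice 1 is free -> assigned | voices=[70 71 - -]
Op 3: note_on(76): voice 2 is free -> assigned | voices=[70 71 76 -]
Op 4: note_on(80): voice 3 is free -> assigned | voices=[70 71 76 80]
Op 5: note_on(74): all voices busy, STEAL voice 0 (pitch 70, oldest) -> assign | voices=[74 71 76 80]
Op 6: note_on(75): all voices busy, STEAL voice 1 (pitch 71, oldest) -> assign | voices=[74 75 76 80]
Op 7: note_on(79): all voices busy, STEAL voice 2 (pitch 76, oldest) -> assign | voices=[74 75 79 80]
Op 8: note_on(85): all voices busy, STEAL voice 3 (pitch 80, oldest) -> assign | voices=[74 75 79 85]
Op 9: note_on(65): all voices busy, STEAL voice 0 (pitch 74, oldest) -> assign | voices=[65 75 79 85]
Op 10: note_off(85): free voice 3 | voices=[65 75 79 -]
Op 11: note_off(65): free voice 0 | voices=[- 75 79 -]
Op 12: note_on(64): voice 0 is free -> assigned | voices=[64 75 79 -]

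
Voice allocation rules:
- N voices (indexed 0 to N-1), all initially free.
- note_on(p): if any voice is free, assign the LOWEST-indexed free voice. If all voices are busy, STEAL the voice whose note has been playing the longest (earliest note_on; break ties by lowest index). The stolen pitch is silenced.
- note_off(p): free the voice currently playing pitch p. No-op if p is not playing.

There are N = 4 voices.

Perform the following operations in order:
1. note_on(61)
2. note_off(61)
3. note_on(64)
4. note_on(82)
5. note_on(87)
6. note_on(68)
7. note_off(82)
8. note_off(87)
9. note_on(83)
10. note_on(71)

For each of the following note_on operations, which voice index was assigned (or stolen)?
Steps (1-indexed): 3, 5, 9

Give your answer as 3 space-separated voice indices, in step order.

Op 1: note_on(61): voice 0 is free -> assigned | voices=[61 - - -]
Op 2: note_off(61): free voice 0 | voices=[- - - -]
Op 3: note_on(64): voice 0 is free -> assigned | voices=[64 - - -]
Op 4: note_on(82): voice 1 is free -> assigned | voices=[64 82 - -]
Op 5: note_on(87): voice 2 is free -> assigned | voices=[64 82 87 -]
Op 6: note_on(68): voice 3 is free -> assigned | voices=[64 82 87 68]
Op 7: note_off(82): free voice 1 | voices=[64 - 87 68]
Op 8: note_off(87): free voice 2 | voices=[64 - - 68]
Op 9: note_on(83): voice 1 is free -> assigned | voices=[64 83 - 68]
Op 10: note_on(71): voice 2 is free -> assigned | voices=[64 83 71 68]

Answer: 0 2 1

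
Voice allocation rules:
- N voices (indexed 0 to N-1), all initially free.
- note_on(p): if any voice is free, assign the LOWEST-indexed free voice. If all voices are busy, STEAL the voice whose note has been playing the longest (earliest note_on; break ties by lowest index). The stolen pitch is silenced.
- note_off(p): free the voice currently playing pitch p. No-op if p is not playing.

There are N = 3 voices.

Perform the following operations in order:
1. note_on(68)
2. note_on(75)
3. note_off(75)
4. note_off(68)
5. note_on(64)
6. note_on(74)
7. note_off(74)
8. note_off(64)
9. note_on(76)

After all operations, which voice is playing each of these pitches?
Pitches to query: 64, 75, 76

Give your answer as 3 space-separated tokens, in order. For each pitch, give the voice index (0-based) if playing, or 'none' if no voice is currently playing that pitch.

Op 1: note_on(68): voice 0 is free -> assigned | voices=[68 - -]
Op 2: note_on(75): voice 1 is free -> assigned | voices=[68 75 -]
Op 3: note_off(75): free voice 1 | voices=[68 - -]
Op 4: note_off(68): free voice 0 | voices=[- - -]
Op 5: note_on(64): voice 0 is free -> assigned | voices=[64 - -]
Op 6: note_on(74): voice 1 is free -> assigned | voices=[64 74 -]
Op 7: note_off(74): free voice 1 | voices=[64 - -]
Op 8: note_off(64): free voice 0 | voices=[- - -]
Op 9: note_on(76): voice 0 is free -> assigned | voices=[76 - -]

Answer: none none 0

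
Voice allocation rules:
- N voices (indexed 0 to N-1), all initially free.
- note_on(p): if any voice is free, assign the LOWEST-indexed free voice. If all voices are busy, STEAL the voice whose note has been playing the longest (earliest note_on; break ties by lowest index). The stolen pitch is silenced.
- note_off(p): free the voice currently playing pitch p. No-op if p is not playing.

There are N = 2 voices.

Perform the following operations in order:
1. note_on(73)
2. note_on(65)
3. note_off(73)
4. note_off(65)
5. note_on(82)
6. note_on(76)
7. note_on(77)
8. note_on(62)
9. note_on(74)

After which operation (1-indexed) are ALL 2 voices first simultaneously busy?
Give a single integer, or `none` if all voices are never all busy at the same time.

Op 1: note_on(73): voice 0 is free -> assigned | voices=[73 -]
Op 2: note_on(65): voice 1 is free -> assigned | voices=[73 65]
Op 3: note_off(73): free voice 0 | voices=[- 65]
Op 4: note_off(65): free voice 1 | voices=[- -]
Op 5: note_on(82): voice 0 is free -> assigned | voices=[82 -]
Op 6: note_on(76): voice 1 is free -> assigned | voices=[82 76]
Op 7: note_on(77): all voices busy, STEAL voice 0 (pitch 82, oldest) -> assign | voices=[77 76]
Op 8: note_on(62): all voices busy, STEAL voice 1 (pitch 76, oldest) -> assign | voices=[77 62]
Op 9: note_on(74): all voices busy, STEAL voice 0 (pitch 77, oldest) -> assign | voices=[74 62]

Answer: 2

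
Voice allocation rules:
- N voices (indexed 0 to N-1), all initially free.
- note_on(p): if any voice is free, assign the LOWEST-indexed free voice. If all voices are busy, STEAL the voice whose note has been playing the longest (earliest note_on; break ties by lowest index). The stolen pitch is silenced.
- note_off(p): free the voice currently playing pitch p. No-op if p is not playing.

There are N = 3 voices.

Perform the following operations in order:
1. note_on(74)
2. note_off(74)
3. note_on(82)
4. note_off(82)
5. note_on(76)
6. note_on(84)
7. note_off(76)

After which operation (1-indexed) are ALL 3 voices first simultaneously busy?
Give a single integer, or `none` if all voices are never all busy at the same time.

Op 1: note_on(74): voice 0 is free -> assigned | voices=[74 - -]
Op 2: note_off(74): free voice 0 | voices=[- - -]
Op 3: note_on(82): voice 0 is free -> assigned | voices=[82 - -]
Op 4: note_off(82): free voice 0 | voices=[- - -]
Op 5: note_on(76): voice 0 is free -> assigned | voices=[76 - -]
Op 6: note_on(84): voice 1 is free -> assigned | voices=[76 84 -]
Op 7: note_off(76): free voice 0 | voices=[- 84 -]

Answer: none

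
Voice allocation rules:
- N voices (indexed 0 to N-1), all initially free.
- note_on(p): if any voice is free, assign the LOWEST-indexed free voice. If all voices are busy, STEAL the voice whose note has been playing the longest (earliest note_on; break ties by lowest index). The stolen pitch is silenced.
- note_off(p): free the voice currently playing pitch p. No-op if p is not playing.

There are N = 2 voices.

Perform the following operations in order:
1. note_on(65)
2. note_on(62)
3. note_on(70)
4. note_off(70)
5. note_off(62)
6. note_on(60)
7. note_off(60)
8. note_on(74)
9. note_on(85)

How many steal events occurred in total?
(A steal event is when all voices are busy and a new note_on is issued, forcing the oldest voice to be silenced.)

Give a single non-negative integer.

Answer: 1

Derivation:
Op 1: note_on(65): voice 0 is free -> assigned | voices=[65 -]
Op 2: note_on(62): voice 1 is free -> assigned | voices=[65 62]
Op 3: note_on(70): all voices busy, STEAL voice 0 (pitch 65, oldest) -> assign | voices=[70 62]
Op 4: note_off(70): free voice 0 | voices=[- 62]
Op 5: note_off(62): free voice 1 | voices=[- -]
Op 6: note_on(60): voice 0 is free -> assigned | voices=[60 -]
Op 7: note_off(60): free voice 0 | voices=[- -]
Op 8: note_on(74): voice 0 is free -> assigned | voices=[74 -]
Op 9: note_on(85): voice 1 is free -> assigned | voices=[74 85]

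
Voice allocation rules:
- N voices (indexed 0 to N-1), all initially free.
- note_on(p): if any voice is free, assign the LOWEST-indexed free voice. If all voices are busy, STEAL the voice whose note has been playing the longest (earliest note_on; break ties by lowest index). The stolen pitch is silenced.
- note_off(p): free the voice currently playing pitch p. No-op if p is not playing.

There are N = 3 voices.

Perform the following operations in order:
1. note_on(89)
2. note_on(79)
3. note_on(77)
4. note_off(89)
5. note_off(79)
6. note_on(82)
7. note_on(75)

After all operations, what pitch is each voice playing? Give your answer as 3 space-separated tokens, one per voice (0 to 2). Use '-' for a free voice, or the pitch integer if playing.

Op 1: note_on(89): voice 0 is free -> assigned | voices=[89 - -]
Op 2: note_on(79): voice 1 is free -> assigned | voices=[89 79 -]
Op 3: note_on(77): voice 2 is free -> assigned | voices=[89 79 77]
Op 4: note_off(89): free voice 0 | voices=[- 79 77]
Op 5: note_off(79): free voice 1 | voices=[- - 77]
Op 6: note_on(82): voice 0 is free -> assigned | voices=[82 - 77]
Op 7: note_on(75): voice 1 is free -> assigned | voices=[82 75 77]

Answer: 82 75 77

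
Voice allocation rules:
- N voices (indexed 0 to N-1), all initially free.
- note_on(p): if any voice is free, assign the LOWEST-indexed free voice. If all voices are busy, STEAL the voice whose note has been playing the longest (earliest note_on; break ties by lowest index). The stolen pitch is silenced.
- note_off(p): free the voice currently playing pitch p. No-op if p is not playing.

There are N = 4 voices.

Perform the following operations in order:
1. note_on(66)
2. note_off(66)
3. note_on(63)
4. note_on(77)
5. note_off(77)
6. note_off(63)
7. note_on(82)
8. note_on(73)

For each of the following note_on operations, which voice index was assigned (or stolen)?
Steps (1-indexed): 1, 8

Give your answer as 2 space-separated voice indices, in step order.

Op 1: note_on(66): voice 0 is free -> assigned | voices=[66 - - -]
Op 2: note_off(66): free voice 0 | voices=[- - - -]
Op 3: note_on(63): voice 0 is free -> assigned | voices=[63 - - -]
Op 4: note_on(77): voice 1 is free -> assigned | voices=[63 77 - -]
Op 5: note_off(77): free voice 1 | voices=[63 - - -]
Op 6: note_off(63): free voice 0 | voices=[- - - -]
Op 7: note_on(82): voice 0 is free -> assigned | voices=[82 - - -]
Op 8: note_on(73): voice 1 is free -> assigned | voices=[82 73 - -]

Answer: 0 1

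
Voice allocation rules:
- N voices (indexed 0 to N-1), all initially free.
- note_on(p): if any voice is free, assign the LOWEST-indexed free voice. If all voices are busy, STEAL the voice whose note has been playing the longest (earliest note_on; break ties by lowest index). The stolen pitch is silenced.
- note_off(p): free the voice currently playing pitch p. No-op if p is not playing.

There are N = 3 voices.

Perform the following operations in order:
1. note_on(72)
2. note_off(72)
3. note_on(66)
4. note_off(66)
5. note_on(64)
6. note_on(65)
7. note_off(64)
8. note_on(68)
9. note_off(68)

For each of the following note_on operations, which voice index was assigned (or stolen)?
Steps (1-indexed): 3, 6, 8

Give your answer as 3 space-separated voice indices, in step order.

Answer: 0 1 0

Derivation:
Op 1: note_on(72): voice 0 is free -> assigned | voices=[72 - -]
Op 2: note_off(72): free voice 0 | voices=[- - -]
Op 3: note_on(66): voice 0 is free -> assigned | voices=[66 - -]
Op 4: note_off(66): free voice 0 | voices=[- - -]
Op 5: note_on(64): voice 0 is free -> assigned | voices=[64 - -]
Op 6: note_on(65): voice 1 is free -> assigned | voices=[64 65 -]
Op 7: note_off(64): free voice 0 | voices=[- 65 -]
Op 8: note_on(68): voice 0 is free -> assigned | voices=[68 65 -]
Op 9: note_off(68): free voice 0 | voices=[- 65 -]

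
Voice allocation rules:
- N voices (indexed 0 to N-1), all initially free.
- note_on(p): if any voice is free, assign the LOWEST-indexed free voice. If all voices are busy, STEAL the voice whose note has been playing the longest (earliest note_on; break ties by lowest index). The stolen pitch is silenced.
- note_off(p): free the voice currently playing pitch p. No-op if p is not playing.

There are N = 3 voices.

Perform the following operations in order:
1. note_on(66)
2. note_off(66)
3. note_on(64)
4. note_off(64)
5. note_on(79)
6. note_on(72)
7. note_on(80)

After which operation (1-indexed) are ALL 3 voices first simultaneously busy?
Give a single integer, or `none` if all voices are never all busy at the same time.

Answer: 7

Derivation:
Op 1: note_on(66): voice 0 is free -> assigned | voices=[66 - -]
Op 2: note_off(66): free voice 0 | voices=[- - -]
Op 3: note_on(64): voice 0 is free -> assigned | voices=[64 - -]
Op 4: note_off(64): free voice 0 | voices=[- - -]
Op 5: note_on(79): voice 0 is free -> assigned | voices=[79 - -]
Op 6: note_on(72): voice 1 is free -> assigned | voices=[79 72 -]
Op 7: note_on(80): voice 2 is free -> assigned | voices=[79 72 80]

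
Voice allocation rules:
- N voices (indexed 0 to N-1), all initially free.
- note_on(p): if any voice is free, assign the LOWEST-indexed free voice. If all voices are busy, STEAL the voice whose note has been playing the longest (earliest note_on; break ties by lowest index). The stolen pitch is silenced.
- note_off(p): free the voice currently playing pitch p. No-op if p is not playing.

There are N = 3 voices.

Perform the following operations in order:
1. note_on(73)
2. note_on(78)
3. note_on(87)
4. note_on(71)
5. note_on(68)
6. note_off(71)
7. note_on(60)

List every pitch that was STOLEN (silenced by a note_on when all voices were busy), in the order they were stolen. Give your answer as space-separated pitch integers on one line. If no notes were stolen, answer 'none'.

Op 1: note_on(73): voice 0 is free -> assigned | voices=[73 - -]
Op 2: note_on(78): voice 1 is free -> assigned | voices=[73 78 -]
Op 3: note_on(87): voice 2 is free -> assigned | voices=[73 78 87]
Op 4: note_on(71): all voices busy, STEAL voice 0 (pitch 73, oldest) -> assign | voices=[71 78 87]
Op 5: note_on(68): all voices busy, STEAL voice 1 (pitch 78, oldest) -> assign | voices=[71 68 87]
Op 6: note_off(71): free voice 0 | voices=[- 68 87]
Op 7: note_on(60): voice 0 is free -> assigned | voices=[60 68 87]

Answer: 73 78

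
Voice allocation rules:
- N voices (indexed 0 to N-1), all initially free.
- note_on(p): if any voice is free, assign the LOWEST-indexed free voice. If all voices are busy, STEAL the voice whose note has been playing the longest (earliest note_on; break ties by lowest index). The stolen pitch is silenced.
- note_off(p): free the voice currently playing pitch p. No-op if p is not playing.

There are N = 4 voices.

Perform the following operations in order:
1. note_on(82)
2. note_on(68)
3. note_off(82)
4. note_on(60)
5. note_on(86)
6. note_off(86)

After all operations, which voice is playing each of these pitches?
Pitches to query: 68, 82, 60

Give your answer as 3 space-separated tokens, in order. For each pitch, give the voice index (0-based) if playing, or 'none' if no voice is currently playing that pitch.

Answer: 1 none 0

Derivation:
Op 1: note_on(82): voice 0 is free -> assigned | voices=[82 - - -]
Op 2: note_on(68): voice 1 is free -> assigned | voices=[82 68 - -]
Op 3: note_off(82): free voice 0 | voices=[- 68 - -]
Op 4: note_on(60): voice 0 is free -> assigned | voices=[60 68 - -]
Op 5: note_on(86): voice 2 is free -> assigned | voices=[60 68 86 -]
Op 6: note_off(86): free voice 2 | voices=[60 68 - -]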